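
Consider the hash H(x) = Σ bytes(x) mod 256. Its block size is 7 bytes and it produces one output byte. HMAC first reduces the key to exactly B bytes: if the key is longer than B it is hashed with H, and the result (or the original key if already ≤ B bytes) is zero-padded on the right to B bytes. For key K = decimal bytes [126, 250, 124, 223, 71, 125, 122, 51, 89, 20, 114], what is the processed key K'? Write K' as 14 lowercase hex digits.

|K| = 11 > B = 7, so first hash the key.
H(K): sum = 126+250+124+223+71+125+122+51+89+20+114 = 1315; mod 256 = 35 → 23.
Zero-pad H(K) = 23 to 7 bytes: K' = 23 00 00 00 00 00 00.

23000000000000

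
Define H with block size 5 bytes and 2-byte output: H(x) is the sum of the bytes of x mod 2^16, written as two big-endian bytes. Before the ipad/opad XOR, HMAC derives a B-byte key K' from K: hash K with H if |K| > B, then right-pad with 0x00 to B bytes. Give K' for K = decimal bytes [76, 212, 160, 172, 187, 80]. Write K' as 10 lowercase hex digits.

0377000000

|K| = 6 > B = 5, so first hash the key.
H(K): sum = 76+212+160+172+187+80 = 887 → 03 77.
Zero-pad H(K) = 03 77 to 5 bytes: K' = 03 77 00 00 00.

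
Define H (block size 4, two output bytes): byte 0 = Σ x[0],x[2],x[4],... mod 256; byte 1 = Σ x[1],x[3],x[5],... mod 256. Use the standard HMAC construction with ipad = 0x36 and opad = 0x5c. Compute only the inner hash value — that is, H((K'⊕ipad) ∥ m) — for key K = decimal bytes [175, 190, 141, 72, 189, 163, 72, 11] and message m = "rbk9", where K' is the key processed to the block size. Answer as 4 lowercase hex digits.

Key decimal bytes [175, 190, 141, 72, 189, 163, 72, 11] = af be 8d 48 bd a3 48 0b is 8 bytes > B = 4, so hash it first: H(key) = 41 b4, then zero-pad to 4 bytes: K' = 41 b4 00 00.
K' ⊕ ipad = 77 82 36 36.
Inner input = 77 82 36 36 ∥ 72 62 6b 39.
Inner hash: even-index sum = 394 mod 256 = 138; odd-index sum = 339 mod 256 = 83 → 8a 53.

8a53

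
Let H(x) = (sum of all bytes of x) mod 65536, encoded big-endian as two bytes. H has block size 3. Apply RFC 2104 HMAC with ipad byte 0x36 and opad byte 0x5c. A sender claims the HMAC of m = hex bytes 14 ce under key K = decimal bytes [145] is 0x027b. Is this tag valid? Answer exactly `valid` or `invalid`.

valid

Key decimal bytes [145] = 91 is 1 byte ≤ B = 3; zero-pad to 3 bytes: K' = 91 00 00.
K' ⊕ ipad = a7 36 36; K' ⊕ opad = cd 5c 5c.
Inner hash: sum = 167+54+54+20+206 = 501 → 01 f5.
Outer hash (recomputed tag): sum = 205+92+92+1+245 = 635 → 02 7b.
Recomputed tag = 027b; claimed = 027b → match.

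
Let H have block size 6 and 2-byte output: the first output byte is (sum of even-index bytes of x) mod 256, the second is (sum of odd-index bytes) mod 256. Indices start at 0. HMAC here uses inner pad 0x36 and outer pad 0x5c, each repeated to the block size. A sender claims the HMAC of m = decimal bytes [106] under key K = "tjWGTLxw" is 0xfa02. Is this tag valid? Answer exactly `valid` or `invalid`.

Key "tjWGTLxw" = 74 6a 57 47 54 4c 78 77 is 8 bytes > B = 6, so hash it first: H(key) = 97 74, then zero-pad to 6 bytes: K' = 97 74 00 00 00 00.
K' ⊕ ipad = a1 42 36 36 36 36; K' ⊕ opad = cb 28 5c 5c 5c 5c.
Inner hash: even-index sum = 375 mod 256 = 119; odd-index sum = 174 mod 256 = 174 → 77 ae.
Outer hash (recomputed tag): even-index sum = 506 mod 256 = 250; odd-index sum = 398 mod 256 = 142 → fa 8e.
Recomputed tag = fa8e; claimed = fa02 → mismatch.

invalid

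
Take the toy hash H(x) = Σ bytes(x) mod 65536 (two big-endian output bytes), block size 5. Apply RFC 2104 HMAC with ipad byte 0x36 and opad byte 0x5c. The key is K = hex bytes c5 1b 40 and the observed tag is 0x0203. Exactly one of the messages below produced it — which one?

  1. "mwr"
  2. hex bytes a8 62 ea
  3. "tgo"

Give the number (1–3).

Key hex bytes c5 1b 40 is 3 bytes ≤ B = 5; zero-pad to 5 bytes: K' = c5 1b 40 00 00.
K' ⊕ ipad = f3 2d 76 36 36; K' ⊕ opad = 99 47 1c 5c 5c.
m1: inner = H(f3 2d 76 36 36 6d 77 72) = 03 58; tag = H(99 47 1c 5c 5c 03 58) = 020f
m2: inner = H(f3 2d 76 36 36 a8 62 ea) = 03 f6; tag = H(99 47 1c 5c 5c 03 f6) = 02ad
m3: inner = H(f3 2d 76 36 36 74 67 6f) = 03 4c; tag = H(99 47 1c 5c 5c 03 4c) = 0203 ← matches

3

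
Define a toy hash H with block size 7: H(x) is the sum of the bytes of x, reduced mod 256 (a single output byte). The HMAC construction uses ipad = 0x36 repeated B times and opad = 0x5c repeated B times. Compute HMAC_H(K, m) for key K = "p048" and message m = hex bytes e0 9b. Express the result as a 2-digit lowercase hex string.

Key "p048" = 70 30 34 38 is 4 bytes ≤ B = 7; zero-pad to 7 bytes: K' = 70 30 34 38 00 00 00.
K' ⊕ ipad = 46 06 02 0e 36 36 36.  K' ⊕ opad = 2c 6c 68 64 5c 5c 5c.
Inner input = (K'⊕ipad) ∥ m = 46 06 02 0e 36 36 36 ∥ e0 9b.
Inner hash: sum = 70+6+2+14+54+54+54+224+155 = 633; mod 256 = 121 → 79.
Outer input = (K'⊕opad) ∥ inner = 2c 6c 68 64 5c 5c 5c ∥ 79.
Outer hash (tag): sum = 44+108+104+100+92+92+92+121 = 753; mod 256 = 241 → f1.

f1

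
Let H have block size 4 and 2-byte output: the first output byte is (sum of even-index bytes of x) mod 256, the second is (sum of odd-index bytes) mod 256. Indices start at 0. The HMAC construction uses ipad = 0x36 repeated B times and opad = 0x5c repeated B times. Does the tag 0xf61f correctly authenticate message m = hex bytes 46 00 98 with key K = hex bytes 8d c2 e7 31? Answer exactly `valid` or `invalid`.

invalid

Key hex bytes 8d c2 e7 31 is exactly B = 4 bytes: K' = 8d c2 e7 31.
K' ⊕ ipad = bb f4 d1 07; K' ⊕ opad = d1 9e bb 6d.
Inner hash: even-index sum = 618 mod 256 = 106; odd-index sum = 251 mod 256 = 251 → 6a fb.
Outer hash (recomputed tag): even-index sum = 502 mod 256 = 246; odd-index sum = 518 mod 256 = 6 → f6 06.
Recomputed tag = f606; claimed = f61f → mismatch.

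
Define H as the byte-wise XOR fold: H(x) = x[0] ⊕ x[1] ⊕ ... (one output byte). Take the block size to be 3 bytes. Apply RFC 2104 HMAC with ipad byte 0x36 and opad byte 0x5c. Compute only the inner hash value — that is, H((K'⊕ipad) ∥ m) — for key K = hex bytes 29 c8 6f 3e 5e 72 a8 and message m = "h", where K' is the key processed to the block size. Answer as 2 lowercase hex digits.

Key hex bytes 29 c8 6f 3e 5e 72 a8 is 7 bytes > B = 3, so hash it first: H(key) = 34, then zero-pad to 3 bytes: K' = 34 00 00.
K' ⊕ ipad = 02 36 36.
Inner input = 02 36 36 ∥ 68.
Inner hash: XOR 02⊕36⊕36⊕68 = 6a.

6a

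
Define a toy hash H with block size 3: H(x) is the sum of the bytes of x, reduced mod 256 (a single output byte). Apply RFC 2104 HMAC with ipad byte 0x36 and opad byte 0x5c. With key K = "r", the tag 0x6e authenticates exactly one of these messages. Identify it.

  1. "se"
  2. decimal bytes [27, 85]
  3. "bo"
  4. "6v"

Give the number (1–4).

1

Key "r" = 72 is 1 byte ≤ B = 3; zero-pad to 3 bytes: K' = 72 00 00.
K' ⊕ ipad = 44 36 36; K' ⊕ opad = 2e 5c 5c.
m1: inner = H(44 36 36 73 65) = 88; tag = H(2e 5c 5c 88) = 6e ← matches
m2: inner = H(44 36 36 1b 55) = 20; tag = H(2e 5c 5c 20) = 06
m3: inner = H(44 36 36 62 6f) = 81; tag = H(2e 5c 5c 81) = 67
m4: inner = H(44 36 36 36 76) = 5c; tag = H(2e 5c 5c 5c) = 42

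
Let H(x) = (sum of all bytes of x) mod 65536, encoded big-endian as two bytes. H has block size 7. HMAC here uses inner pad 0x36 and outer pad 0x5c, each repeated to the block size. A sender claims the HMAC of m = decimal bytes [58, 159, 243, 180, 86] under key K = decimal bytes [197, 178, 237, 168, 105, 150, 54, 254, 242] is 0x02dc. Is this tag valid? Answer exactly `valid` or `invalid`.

invalid

Key decimal bytes [197, 178, 237, 168, 105, 150, 54, 254, 242] = c5 b2 ed a8 69 96 36 fe f2 is 9 bytes > B = 7, so hash it first: H(key) = 06 31, then zero-pad to 7 bytes: K' = 06 31 00 00 00 00 00.
K' ⊕ ipad = 30 07 36 36 36 36 36; K' ⊕ opad = 5a 6d 5c 5c 5c 5c 5c.
Inner hash: sum = 48+7+54+54+54+54+54+58+159+243+180+86 = 1051 → 04 1b.
Outer hash (recomputed tag): sum = 90+109+92+92+92+92+92+4+27 = 690 → 02 b2.
Recomputed tag = 02b2; claimed = 02dc → mismatch.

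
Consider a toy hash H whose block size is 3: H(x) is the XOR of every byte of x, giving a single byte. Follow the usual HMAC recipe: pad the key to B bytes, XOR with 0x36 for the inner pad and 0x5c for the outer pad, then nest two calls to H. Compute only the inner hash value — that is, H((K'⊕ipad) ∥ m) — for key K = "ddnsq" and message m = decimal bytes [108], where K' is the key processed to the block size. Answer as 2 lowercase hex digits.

Key "ddnsq" = 64 64 6e 73 71 is 5 bytes > B = 3, so hash it first: H(key) = 6c, then zero-pad to 3 bytes: K' = 6c 00 00.
K' ⊕ ipad = 5a 36 36.
Inner input = 5a 36 36 ∥ 6c.
Inner hash: XOR 5a⊕36⊕36⊕6c = 36.

36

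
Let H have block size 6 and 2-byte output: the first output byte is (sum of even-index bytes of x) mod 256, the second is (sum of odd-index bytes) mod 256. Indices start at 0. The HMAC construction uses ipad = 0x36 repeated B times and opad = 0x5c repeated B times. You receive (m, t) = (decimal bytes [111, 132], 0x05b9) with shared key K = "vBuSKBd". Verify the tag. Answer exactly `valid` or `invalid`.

invalid

Key "vBuSKBd" = 76 42 75 53 4b 42 64 is 7 bytes > B = 6, so hash it first: H(key) = 9a d7, then zero-pad to 6 bytes: K' = 9a d7 00 00 00 00.
K' ⊕ ipad = ac e1 36 36 36 36; K' ⊕ opad = c6 8b 5c 5c 5c 5c.
Inner hash: even-index sum = 391 mod 256 = 135; odd-index sum = 465 mod 256 = 209 → 87 d1.
Outer hash (recomputed tag): even-index sum = 517 mod 256 = 5; odd-index sum = 532 mod 256 = 20 → 05 14.
Recomputed tag = 0514; claimed = 05b9 → mismatch.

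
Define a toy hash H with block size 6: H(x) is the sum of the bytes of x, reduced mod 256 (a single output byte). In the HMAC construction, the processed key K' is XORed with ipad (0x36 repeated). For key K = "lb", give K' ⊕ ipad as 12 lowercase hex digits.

Key "lb" = 6c 62 is 2 bytes ≤ B = 6; zero-pad to 6 bytes: K' = 6c 62 00 00 00 00.
XOR each byte with 0x36: 6c⊕36=5a, 62⊕36=54, 00⊕36=36, 00⊕36=36, 00⊕36=36, 00⊕36=36.

5a5436363636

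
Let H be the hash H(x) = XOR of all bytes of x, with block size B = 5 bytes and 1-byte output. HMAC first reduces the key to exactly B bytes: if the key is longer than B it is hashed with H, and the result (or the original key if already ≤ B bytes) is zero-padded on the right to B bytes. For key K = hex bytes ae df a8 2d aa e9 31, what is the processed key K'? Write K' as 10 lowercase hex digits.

|K| = 7 > B = 5, so first hash the key.
H(K): XOR ae⊕df⊕a8⊕2d⊕aa⊕e9⊕31 = 86.
Zero-pad H(K) = 86 to 5 bytes: K' = 86 00 00 00 00.

8600000000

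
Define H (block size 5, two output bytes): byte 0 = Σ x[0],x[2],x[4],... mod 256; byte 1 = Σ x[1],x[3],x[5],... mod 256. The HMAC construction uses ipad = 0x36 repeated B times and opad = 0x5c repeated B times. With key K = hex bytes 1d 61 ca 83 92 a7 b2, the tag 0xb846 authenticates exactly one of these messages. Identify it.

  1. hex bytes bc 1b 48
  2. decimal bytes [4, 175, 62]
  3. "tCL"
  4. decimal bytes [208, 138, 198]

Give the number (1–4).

Key hex bytes 1d 61 ca 83 92 a7 b2 is 7 bytes > B = 5, so hash it first: H(key) = 2b 8b, then zero-pad to 5 bytes: K' = 2b 8b 00 00 00.
K' ⊕ ipad = 1d bd 36 36 36; K' ⊕ opad = 77 d7 5c 5c 5c.
m1: inner = H(1d bd 36 36 36 bc 1b 48) = a4 f7; tag = H(77 d7 5c 5c 5c a4 f7) = 26d7
m2: inner = H(1d bd 36 36 36 04 af 3e) = 38 35; tag = H(77 d7 5c 5c 5c 38 35) = 646b
m3: inner = H(1d bd 36 36 36 74 43 4c) = cc b3; tag = H(77 d7 5c 5c 5c cc b3) = e2ff
m4: inner = H(1d bd 36 36 36 d0 8a c6) = 13 89; tag = H(77 d7 5c 5c 5c 13 89) = b846 ← matches

4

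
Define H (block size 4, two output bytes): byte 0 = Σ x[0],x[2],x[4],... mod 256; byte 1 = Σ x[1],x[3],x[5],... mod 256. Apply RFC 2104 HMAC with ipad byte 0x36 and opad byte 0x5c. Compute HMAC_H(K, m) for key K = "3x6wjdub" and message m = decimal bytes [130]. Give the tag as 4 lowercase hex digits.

a6fe

Key "3x6wjdub" = 33 78 36 77 6a 64 75 62 is 8 bytes > B = 4, so hash it first: H(key) = 48 b5, then zero-pad to 4 bytes: K' = 48 b5 00 00.
K' ⊕ ipad = 7e 83 36 36.  K' ⊕ opad = 14 e9 5c 5c.
Inner input = (K'⊕ipad) ∥ m = 7e 83 36 36 ∥ 82.
Inner hash: even-index sum = 310 mod 256 = 54; odd-index sum = 185 mod 256 = 185 → 36 b9.
Outer input = (K'⊕opad) ∥ inner = 14 e9 5c 5c ∥ 36 b9.
Outer hash (tag): even-index sum = 166 mod 256 = 166; odd-index sum = 510 mod 256 = 254 → a6 fe.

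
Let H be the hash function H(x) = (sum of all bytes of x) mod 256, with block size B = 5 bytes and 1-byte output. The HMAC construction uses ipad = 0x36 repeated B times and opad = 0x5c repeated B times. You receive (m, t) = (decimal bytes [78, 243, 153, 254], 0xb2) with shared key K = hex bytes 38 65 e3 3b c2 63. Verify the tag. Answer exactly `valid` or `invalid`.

Key hex bytes 38 65 e3 3b c2 63 is 6 bytes > B = 5, so hash it first: H(key) = e0, then zero-pad to 5 bytes: K' = e0 00 00 00 00.
K' ⊕ ipad = d6 36 36 36 36; K' ⊕ opad = bc 5c 5c 5c 5c.
Inner hash: sum = 214+54+54+54+54+78+243+153+254 = 1158; mod 256 = 134 → 86.
Outer hash (recomputed tag): sum = 188+92+92+92+92+134 = 690; mod 256 = 178 → b2.
Recomputed tag = b2; claimed = b2 → match.

valid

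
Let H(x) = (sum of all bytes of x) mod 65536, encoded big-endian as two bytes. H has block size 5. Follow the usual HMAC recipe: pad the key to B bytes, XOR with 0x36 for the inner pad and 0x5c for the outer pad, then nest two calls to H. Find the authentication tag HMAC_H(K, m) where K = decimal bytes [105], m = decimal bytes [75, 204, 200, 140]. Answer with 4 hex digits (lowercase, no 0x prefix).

Key decimal bytes [105] = 69 is 1 byte ≤ B = 5; zero-pad to 5 bytes: K' = 69 00 00 00 00.
K' ⊕ ipad = 5f 36 36 36 36.  K' ⊕ opad = 35 5c 5c 5c 5c.
Inner input = (K'⊕ipad) ∥ m = 5f 36 36 36 36 ∥ 4b cc c8 8c.
Inner hash: sum = 95+54+54+54+54+75+204+200+140 = 930 → 03 a2.
Outer input = (K'⊕opad) ∥ inner = 35 5c 5c 5c 5c ∥ 03 a2.
Outer hash (tag): sum = 53+92+92+92+92+3+162 = 586 → 02 4a.

024a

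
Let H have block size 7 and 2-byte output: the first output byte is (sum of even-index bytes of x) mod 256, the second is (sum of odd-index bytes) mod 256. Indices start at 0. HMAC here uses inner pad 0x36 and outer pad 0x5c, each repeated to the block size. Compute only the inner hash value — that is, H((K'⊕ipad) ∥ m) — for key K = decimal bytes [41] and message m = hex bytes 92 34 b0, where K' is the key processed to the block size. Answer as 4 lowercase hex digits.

f5e4

Key decimal bytes [41] = 29 is 1 byte ≤ B = 7; zero-pad to 7 bytes: K' = 29 00 00 00 00 00 00.
K' ⊕ ipad = 1f 36 36 36 36 36 36.
Inner input = 1f 36 36 36 36 36 36 ∥ 92 34 b0.
Inner hash: even-index sum = 245 mod 256 = 245; odd-index sum = 484 mod 256 = 228 → f5 e4.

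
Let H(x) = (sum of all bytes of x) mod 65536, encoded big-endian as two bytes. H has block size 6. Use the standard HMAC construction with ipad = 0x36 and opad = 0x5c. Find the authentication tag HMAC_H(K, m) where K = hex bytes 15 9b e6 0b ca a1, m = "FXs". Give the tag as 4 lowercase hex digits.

Key hex bytes 15 9b e6 0b ca a1 is exactly B = 6 bytes: K' = 15 9b e6 0b ca a1.
K' ⊕ ipad = 23 ad d0 3d fc 97.  K' ⊕ opad = 49 c7 ba 57 96 fd.
Inner input = (K'⊕ipad) ∥ m = 23 ad d0 3d fc 97 ∥ 46 58 73.
Inner hash: sum = 35+173+208+61+252+151+70+88+115 = 1153 → 04 81.
Outer input = (K'⊕opad) ∥ inner = 49 c7 ba 57 96 fd ∥ 04 81.
Outer hash (tag): sum = 73+199+186+87+150+253+4+129 = 1081 → 04 39.

0439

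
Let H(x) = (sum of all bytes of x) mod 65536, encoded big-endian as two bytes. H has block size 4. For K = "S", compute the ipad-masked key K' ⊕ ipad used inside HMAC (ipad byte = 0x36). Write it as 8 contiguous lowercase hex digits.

65363636

Key "S" = 53 is 1 byte ≤ B = 4; zero-pad to 4 bytes: K' = 53 00 00 00.
XOR each byte with 0x36: 53⊕36=65, 00⊕36=36, 00⊕36=36, 00⊕36=36.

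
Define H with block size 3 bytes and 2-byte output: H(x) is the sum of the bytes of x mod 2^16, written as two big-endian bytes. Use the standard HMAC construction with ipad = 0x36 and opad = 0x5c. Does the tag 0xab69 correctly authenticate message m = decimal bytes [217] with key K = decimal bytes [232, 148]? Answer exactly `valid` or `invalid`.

Key decimal bytes [232, 148] = e8 94 is 2 bytes ≤ B = 3; zero-pad to 3 bytes: K' = e8 94 00.
K' ⊕ ipad = de a2 36; K' ⊕ opad = b4 c8 5c.
Inner hash: sum = 222+162+54+217 = 655 → 02 8f.
Outer hash (recomputed tag): sum = 180+200+92+2+143 = 617 → 02 69.
Recomputed tag = 0269; claimed = ab69 → mismatch.

invalid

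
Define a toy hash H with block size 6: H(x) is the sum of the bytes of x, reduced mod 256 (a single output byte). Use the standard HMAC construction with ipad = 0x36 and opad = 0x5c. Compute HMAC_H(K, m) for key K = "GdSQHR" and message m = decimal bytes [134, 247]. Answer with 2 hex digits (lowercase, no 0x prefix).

Key "GdSQHR" = 47 64 53 51 48 52 is exactly B = 6 bytes: K' = 47 64 53 51 48 52.
K' ⊕ ipad = 71 52 65 67 7e 64.  K' ⊕ opad = 1b 38 0f 0d 14 0e.
Inner input = (K'⊕ipad) ∥ m = 71 52 65 67 7e 64 ∥ 86 f7.
Inner hash: sum = 113+82+101+103+126+100+134+247 = 1006; mod 256 = 238 → ee.
Outer input = (K'⊕opad) ∥ inner = 1b 38 0f 0d 14 0e ∥ ee.
Outer hash (tag): sum = 27+56+15+13+20+14+238 = 383; mod 256 = 127 → 7f.

7f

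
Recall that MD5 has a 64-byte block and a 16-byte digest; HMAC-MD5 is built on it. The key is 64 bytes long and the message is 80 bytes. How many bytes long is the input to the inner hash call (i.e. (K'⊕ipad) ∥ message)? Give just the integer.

Key is 64 ≤ 64 bytes, zero-padded: |K'| = 64.
Inner input = (K'⊕ipad) ∥ m → 64 + 80 = 144 bytes.

144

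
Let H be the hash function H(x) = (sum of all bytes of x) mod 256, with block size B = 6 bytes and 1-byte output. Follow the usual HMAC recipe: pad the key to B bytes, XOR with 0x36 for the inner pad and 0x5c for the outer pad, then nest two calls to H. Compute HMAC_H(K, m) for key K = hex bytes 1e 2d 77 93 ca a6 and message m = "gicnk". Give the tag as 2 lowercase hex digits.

fe

Key hex bytes 1e 2d 77 93 ca a6 is exactly B = 6 bytes: K' = 1e 2d 77 93 ca a6.
K' ⊕ ipad = 28 1b 41 a5 fc 90.  K' ⊕ opad = 42 71 2b cf 96 fa.
Inner input = (K'⊕ipad) ∥ m = 28 1b 41 a5 fc 90 ∥ 67 69 63 6e 6b.
Inner hash: sum = 40+27+65+165+252+144+103+105+99+110+107 = 1217; mod 256 = 193 → c1.
Outer input = (K'⊕opad) ∥ inner = 42 71 2b cf 96 fa ∥ c1.
Outer hash (tag): sum = 66+113+43+207+150+250+193 = 1022; mod 256 = 254 → fe.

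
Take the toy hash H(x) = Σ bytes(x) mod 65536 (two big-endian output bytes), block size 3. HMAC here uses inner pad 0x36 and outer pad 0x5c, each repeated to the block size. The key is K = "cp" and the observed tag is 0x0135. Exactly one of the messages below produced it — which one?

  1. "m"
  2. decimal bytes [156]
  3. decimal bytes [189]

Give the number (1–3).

2

Key "cp" = 63 70 is 2 bytes ≤ B = 3; zero-pad to 3 bytes: K' = 63 70 00.
K' ⊕ ipad = 55 46 36; K' ⊕ opad = 3f 2c 5c.
m1: inner = H(55 46 36 6d) = 01 3e; tag = H(3f 2c 5c 01 3e) = 0106
m2: inner = H(55 46 36 9c) = 01 6d; tag = H(3f 2c 5c 01 6d) = 0135 ← matches
m3: inner = H(55 46 36 bd) = 01 8e; tag = H(3f 2c 5c 01 8e) = 0156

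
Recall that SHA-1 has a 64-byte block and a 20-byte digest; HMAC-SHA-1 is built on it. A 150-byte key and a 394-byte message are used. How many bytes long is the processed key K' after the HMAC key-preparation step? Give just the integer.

Key is 150 > 64 bytes, so it is hashed to 20 bytes then zero-padded to 64: |K'| = 64.

64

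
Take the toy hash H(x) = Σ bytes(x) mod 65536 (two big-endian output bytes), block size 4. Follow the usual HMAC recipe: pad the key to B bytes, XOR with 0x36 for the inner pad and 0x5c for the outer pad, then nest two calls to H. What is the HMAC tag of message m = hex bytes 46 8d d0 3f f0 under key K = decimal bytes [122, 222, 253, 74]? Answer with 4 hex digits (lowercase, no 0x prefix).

Key decimal bytes [122, 222, 253, 74] = 7a de fd 4a is exactly B = 4 bytes: K' = 7a de fd 4a.
K' ⊕ ipad = 4c e8 cb 7c.  K' ⊕ opad = 26 82 a1 16.
Inner input = (K'⊕ipad) ∥ m = 4c e8 cb 7c ∥ 46 8d d0 3f f0.
Inner hash: sum = 76+232+203+124+70+141+208+63+240 = 1357 → 05 4d.
Outer input = (K'⊕opad) ∥ inner = 26 82 a1 16 ∥ 05 4d.
Outer hash (tag): sum = 38+130+161+22+5+77 = 433 → 01 b1.

01b1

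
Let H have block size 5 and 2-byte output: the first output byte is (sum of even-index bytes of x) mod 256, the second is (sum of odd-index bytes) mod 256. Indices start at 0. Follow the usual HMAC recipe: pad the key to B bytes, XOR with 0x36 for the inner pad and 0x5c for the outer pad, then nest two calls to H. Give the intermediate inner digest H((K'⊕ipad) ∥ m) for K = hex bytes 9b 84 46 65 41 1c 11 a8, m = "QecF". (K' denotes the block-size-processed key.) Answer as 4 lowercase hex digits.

Key hex bytes 9b 84 46 65 41 1c 11 a8 is 8 bytes > B = 5, so hash it first: H(key) = 33 ad, then zero-pad to 5 bytes: K' = 33 ad 00 00 00.
K' ⊕ ipad = 05 9b 36 36 36.
Inner input = 05 9b 36 36 36 ∥ 51 65 63 46.
Inner hash: even-index sum = 284 mod 256 = 28; odd-index sum = 389 mod 256 = 133 → 1c 85.

1c85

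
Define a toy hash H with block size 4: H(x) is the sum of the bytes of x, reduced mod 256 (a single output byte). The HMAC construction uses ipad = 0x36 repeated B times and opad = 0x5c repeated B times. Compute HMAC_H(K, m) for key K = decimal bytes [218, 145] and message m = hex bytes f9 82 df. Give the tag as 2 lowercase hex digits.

64

Key decimal bytes [218, 145] = da 91 is 2 bytes ≤ B = 4; zero-pad to 4 bytes: K' = da 91 00 00.
K' ⊕ ipad = ec a7 36 36.  K' ⊕ opad = 86 cd 5c 5c.
Inner input = (K'⊕ipad) ∥ m = ec a7 36 36 ∥ f9 82 df.
Inner hash: sum = 236+167+54+54+249+130+223 = 1113; mod 256 = 89 → 59.
Outer input = (K'⊕opad) ∥ inner = 86 cd 5c 5c ∥ 59.
Outer hash (tag): sum = 134+205+92+92+89 = 612; mod 256 = 100 → 64.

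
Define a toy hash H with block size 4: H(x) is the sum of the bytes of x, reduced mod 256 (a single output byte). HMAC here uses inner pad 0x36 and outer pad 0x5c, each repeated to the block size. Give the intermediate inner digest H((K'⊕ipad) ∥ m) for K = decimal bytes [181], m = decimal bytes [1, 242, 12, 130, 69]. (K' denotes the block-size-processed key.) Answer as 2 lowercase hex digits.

eb

Key decimal bytes [181] = b5 is 1 byte ≤ B = 4; zero-pad to 4 bytes: K' = b5 00 00 00.
K' ⊕ ipad = 83 36 36 36.
Inner input = 83 36 36 36 ∥ 01 f2 0c 82 45.
Inner hash: sum = 131+54+54+54+1+242+12+130+69 = 747; mod 256 = 235 → eb.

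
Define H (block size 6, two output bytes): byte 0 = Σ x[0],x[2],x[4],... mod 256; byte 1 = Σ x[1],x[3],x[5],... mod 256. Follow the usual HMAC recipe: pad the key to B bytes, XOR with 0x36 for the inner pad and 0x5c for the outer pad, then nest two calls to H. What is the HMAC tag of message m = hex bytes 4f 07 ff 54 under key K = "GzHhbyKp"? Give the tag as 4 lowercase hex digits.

dc13

Key "GzHhbyKp" = 47 7a 48 68 62 79 4b 70 is 8 bytes > B = 6, so hash it first: H(key) = 3c cb, then zero-pad to 6 bytes: K' = 3c cb 00 00 00 00.
K' ⊕ ipad = 0a fd 36 36 36 36.  K' ⊕ opad = 60 97 5c 5c 5c 5c.
Inner input = (K'⊕ipad) ∥ m = 0a fd 36 36 36 36 ∥ 4f 07 ff 54.
Inner hash: even-index sum = 452 mod 256 = 196; odd-index sum = 452 mod 256 = 196 → c4 c4.
Outer input = (K'⊕opad) ∥ inner = 60 97 5c 5c 5c 5c ∥ c4 c4.
Outer hash (tag): even-index sum = 476 mod 256 = 220; odd-index sum = 531 mod 256 = 19 → dc 13.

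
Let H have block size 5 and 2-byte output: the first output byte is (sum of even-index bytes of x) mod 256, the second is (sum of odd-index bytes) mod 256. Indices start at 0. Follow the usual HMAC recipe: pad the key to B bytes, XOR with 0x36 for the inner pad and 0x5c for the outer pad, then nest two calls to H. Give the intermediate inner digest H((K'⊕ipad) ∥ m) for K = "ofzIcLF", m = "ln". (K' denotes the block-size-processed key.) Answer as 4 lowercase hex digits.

7e6f

Key "ofzIcLF" = 6f 66 7a 49 63 4c 46 is 7 bytes > B = 5, so hash it first: H(key) = 92 fb, then zero-pad to 5 bytes: K' = 92 fb 00 00 00.
K' ⊕ ipad = a4 cd 36 36 36.
Inner input = a4 cd 36 36 36 ∥ 6c 6e.
Inner hash: even-index sum = 382 mod 256 = 126; odd-index sum = 367 mod 256 = 111 → 7e 6f.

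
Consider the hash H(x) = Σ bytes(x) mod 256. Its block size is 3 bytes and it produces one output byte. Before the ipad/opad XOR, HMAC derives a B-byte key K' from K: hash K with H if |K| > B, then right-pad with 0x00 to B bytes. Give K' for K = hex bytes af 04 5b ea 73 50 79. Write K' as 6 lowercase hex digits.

|K| = 7 > B = 3, so first hash the key.
H(K): sum = 175+4+91+234+115+80+121 = 820; mod 256 = 52 → 34.
Zero-pad H(K) = 34 to 3 bytes: K' = 34 00 00.

340000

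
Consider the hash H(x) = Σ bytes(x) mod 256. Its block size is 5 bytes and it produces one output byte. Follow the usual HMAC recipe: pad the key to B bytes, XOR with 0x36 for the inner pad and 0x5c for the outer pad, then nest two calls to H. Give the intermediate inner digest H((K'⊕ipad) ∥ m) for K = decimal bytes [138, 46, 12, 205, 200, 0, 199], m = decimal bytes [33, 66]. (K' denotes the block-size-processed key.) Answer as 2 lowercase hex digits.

Key decimal bytes [138, 46, 12, 205, 200, 0, 199] = 8a 2e 0c cd c8 00 c7 is 7 bytes > B = 5, so hash it first: H(key) = 20, then zero-pad to 5 bytes: K' = 20 00 00 00 00.
K' ⊕ ipad = 16 36 36 36 36.
Inner input = 16 36 36 36 36 ∥ 21 42.
Inner hash: sum = 22+54+54+54+54+33+66 = 337; mod 256 = 81 → 51.

51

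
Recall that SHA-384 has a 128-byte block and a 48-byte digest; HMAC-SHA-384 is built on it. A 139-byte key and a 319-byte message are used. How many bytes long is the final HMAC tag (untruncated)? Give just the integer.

The tag is one SHA-384 digest: 48 bytes.

48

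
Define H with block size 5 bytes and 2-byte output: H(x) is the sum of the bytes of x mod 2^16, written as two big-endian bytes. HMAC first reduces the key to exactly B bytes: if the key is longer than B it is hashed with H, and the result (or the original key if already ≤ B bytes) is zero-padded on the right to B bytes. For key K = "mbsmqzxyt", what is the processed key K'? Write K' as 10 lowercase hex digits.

03ff000000

|K| = 9 > B = 5, so first hash the key.
H(K): sum = 109+98+115+109+113+122+120+121+116 = 1023 → 03 ff.
Zero-pad H(K) = 03 ff to 5 bytes: K' = 03 ff 00 00 00.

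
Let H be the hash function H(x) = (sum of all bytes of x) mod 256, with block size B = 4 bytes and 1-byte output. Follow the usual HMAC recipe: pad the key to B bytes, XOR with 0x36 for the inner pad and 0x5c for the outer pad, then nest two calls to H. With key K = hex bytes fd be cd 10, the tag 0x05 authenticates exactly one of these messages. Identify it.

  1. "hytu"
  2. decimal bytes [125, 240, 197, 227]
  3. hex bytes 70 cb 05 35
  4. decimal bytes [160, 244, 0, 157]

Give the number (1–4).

Key hex bytes fd be cd 10 is exactly B = 4 bytes: K' = fd be cd 10.
K' ⊕ ipad = cb 88 fb 26; K' ⊕ opad = a1 e2 91 4c.
m1: inner = H(cb 88 fb 26 68 79 74 75) = 3e; tag = H(a1 e2 91 4c 3e) = 9e
m2: inner = H(cb 88 fb 26 7d f0 c5 e3) = 89; tag = H(a1 e2 91 4c 89) = e9
m3: inner = H(cb 88 fb 26 70 cb 05 35) = e9; tag = H(a1 e2 91 4c e9) = 49
m4: inner = H(cb 88 fb 26 a0 f4 00 9d) = a5; tag = H(a1 e2 91 4c a5) = 05 ← matches

4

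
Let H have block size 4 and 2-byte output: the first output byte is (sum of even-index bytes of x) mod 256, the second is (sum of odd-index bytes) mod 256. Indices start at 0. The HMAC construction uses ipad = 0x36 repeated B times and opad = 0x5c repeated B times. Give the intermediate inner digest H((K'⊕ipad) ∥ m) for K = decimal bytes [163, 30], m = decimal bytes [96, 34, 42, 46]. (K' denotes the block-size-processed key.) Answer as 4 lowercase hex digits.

55ae

Key decimal bytes [163, 30] = a3 1e is 2 bytes ≤ B = 4; zero-pad to 4 bytes: K' = a3 1e 00 00.
K' ⊕ ipad = 95 28 36 36.
Inner input = 95 28 36 36 ∥ 60 22 2a 2e.
Inner hash: even-index sum = 341 mod 256 = 85; odd-index sum = 174 mod 256 = 174 → 55 ae.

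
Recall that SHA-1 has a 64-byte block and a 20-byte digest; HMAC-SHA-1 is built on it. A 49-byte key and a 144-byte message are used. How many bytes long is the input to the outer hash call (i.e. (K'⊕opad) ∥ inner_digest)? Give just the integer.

Key is 49 ≤ 64 bytes, zero-padded: |K'| = 64.
Outer input = (K'⊕opad) ∥ H(inner) → 64 + 20 = 84 bytes.

84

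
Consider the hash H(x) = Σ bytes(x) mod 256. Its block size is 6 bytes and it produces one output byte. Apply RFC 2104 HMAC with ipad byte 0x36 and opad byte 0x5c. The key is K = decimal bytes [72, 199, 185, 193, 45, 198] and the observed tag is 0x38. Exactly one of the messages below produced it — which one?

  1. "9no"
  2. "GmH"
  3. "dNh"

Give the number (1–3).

2

Key decimal bytes [72, 199, 185, 193, 45, 198] = 48 c7 b9 c1 2d c6 is exactly B = 6 bytes: K' = 48 c7 b9 c1 2d c6.
K' ⊕ ipad = 7e f1 8f f7 1b f0; K' ⊕ opad = 14 9b e5 9d 71 9a.
m1: inner = H(7e f1 8f f7 1b f0 39 6e 6f) = 16; tag = H(14 9b e5 9d 71 9a 16) = 52
m2: inner = H(7e f1 8f f7 1b f0 47 6d 48) = fc; tag = H(14 9b e5 9d 71 9a fc) = 38 ← matches
m3: inner = H(7e f1 8f f7 1b f0 64 4e 68) = 1a; tag = H(14 9b e5 9d 71 9a 1a) = 56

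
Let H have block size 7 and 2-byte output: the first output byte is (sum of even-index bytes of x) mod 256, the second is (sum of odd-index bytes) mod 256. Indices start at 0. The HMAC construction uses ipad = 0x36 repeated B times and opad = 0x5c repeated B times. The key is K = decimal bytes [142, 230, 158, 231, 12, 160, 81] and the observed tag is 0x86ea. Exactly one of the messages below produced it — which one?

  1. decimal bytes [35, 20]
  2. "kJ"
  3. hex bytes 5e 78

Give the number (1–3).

3

Key decimal bytes [142, 230, 158, 231, 12, 160, 81] = 8e e6 9e e7 0c a0 51 is exactly B = 7 bytes: K' = 8e e6 9e e7 0c a0 51.
K' ⊕ ipad = b8 d0 a8 d1 3a 96 67; K' ⊕ opad = d2 ba c2 bb 50 fc 0d.
m1: inner = H(b8 d0 a8 d1 3a 96 67 23 14) = 15 5a; tag = H(d2 ba c2 bb 50 fc 0d 15 5a) = 4b86
m2: inner = H(b8 d0 a8 d1 3a 96 67 6b 4a) = 4b a2; tag = H(d2 ba c2 bb 50 fc 0d 4b a2) = 93bc
m3: inner = H(b8 d0 a8 d1 3a 96 67 5e 78) = 79 95; tag = H(d2 ba c2 bb 50 fc 0d 79 95) = 86ea ← matches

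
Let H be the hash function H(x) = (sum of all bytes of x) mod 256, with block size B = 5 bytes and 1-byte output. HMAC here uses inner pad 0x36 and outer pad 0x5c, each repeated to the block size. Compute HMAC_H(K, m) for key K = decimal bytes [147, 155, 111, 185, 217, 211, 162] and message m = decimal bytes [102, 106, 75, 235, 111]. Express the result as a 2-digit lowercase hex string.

Key decimal bytes [147, 155, 111, 185, 217, 211, 162] = 93 9b 6f b9 d9 d3 a2 is 7 bytes > B = 5, so hash it first: H(key) = a4, then zero-pad to 5 bytes: K' = a4 00 00 00 00.
K' ⊕ ipad = 92 36 36 36 36.  K' ⊕ opad = f8 5c 5c 5c 5c.
Inner input = (K'⊕ipad) ∥ m = 92 36 36 36 36 ∥ 66 6a 4b eb 6f.
Inner hash: sum = 146+54+54+54+54+102+106+75+235+111 = 991; mod 256 = 223 → df.
Outer input = (K'⊕opad) ∥ inner = f8 5c 5c 5c 5c ∥ df.
Outer hash (tag): sum = 248+92+92+92+92+223 = 839; mod 256 = 71 → 47.

47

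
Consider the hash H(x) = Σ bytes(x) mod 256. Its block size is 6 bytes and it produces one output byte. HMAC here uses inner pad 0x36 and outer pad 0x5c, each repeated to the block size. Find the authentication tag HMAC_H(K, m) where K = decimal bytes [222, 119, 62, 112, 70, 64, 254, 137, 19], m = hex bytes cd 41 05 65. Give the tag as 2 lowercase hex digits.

e6

Key decimal bytes [222, 119, 62, 112, 70, 64, 254, 137, 19] = de 77 3e 70 46 40 fe 89 13 is 9 bytes > B = 6, so hash it first: H(key) = 23, then zero-pad to 6 bytes: K' = 23 00 00 00 00 00.
K' ⊕ ipad = 15 36 36 36 36 36.  K' ⊕ opad = 7f 5c 5c 5c 5c 5c.
Inner input = (K'⊕ipad) ∥ m = 15 36 36 36 36 36 ∥ cd 41 05 65.
Inner hash: sum = 21+54+54+54+54+54+205+65+5+101 = 667; mod 256 = 155 → 9b.
Outer input = (K'⊕opad) ∥ inner = 7f 5c 5c 5c 5c 5c ∥ 9b.
Outer hash (tag): sum = 127+92+92+92+92+92+155 = 742; mod 256 = 230 → e6.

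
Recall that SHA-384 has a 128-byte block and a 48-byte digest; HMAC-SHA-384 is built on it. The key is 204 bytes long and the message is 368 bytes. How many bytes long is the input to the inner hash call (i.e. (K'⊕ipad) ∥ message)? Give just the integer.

496

Key is 204 > 128 bytes, so it is hashed to 48 bytes then zero-padded to 128: |K'| = 128.
Inner input = (K'⊕ipad) ∥ m → 128 + 368 = 496 bytes.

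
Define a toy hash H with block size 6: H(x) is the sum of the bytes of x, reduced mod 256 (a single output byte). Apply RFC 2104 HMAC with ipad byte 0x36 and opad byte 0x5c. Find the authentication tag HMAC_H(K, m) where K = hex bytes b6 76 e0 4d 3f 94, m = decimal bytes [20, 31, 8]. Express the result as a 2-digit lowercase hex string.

Key hex bytes b6 76 e0 4d 3f 94 is exactly B = 6 bytes: K' = b6 76 e0 4d 3f 94.
K' ⊕ ipad = 80 40 d6 7b 09 a2.  K' ⊕ opad = ea 2a bc 11 63 c8.
Inner input = (K'⊕ipad) ∥ m = 80 40 d6 7b 09 a2 ∥ 14 1f 08.
Inner hash: sum = 128+64+214+123+9+162+20+31+8 = 759; mod 256 = 247 → f7.
Outer input = (K'⊕opad) ∥ inner = ea 2a bc 11 63 c8 ∥ f7.
Outer hash (tag): sum = 234+42+188+17+99+200+247 = 1027; mod 256 = 3 → 03.

03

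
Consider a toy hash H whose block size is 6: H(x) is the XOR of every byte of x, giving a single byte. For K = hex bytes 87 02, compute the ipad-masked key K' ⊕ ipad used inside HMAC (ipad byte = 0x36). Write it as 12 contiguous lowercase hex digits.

b13436363636

Key hex bytes 87 02 is 2 bytes ≤ B = 6; zero-pad to 6 bytes: K' = 87 02 00 00 00 00.
XOR each byte with 0x36: 87⊕36=b1, 02⊕36=34, 00⊕36=36, 00⊕36=36, 00⊕36=36, 00⊕36=36.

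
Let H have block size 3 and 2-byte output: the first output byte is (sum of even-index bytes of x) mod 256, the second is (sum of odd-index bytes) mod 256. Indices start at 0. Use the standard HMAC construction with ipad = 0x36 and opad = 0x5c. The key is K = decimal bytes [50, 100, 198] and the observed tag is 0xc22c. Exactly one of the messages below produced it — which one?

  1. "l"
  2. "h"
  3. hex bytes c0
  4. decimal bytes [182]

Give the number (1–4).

2

Key decimal bytes [50, 100, 198] = 32 64 c6 is exactly B = 3 bytes: K' = 32 64 c6.
K' ⊕ ipad = 04 52 f0; K' ⊕ opad = 6e 38 9a.
m1: inner = H(04 52 f0 6c) = f4 be; tag = H(6e 38 9a f4 be) = c62c
m2: inner = H(04 52 f0 68) = f4 ba; tag = H(6e 38 9a f4 ba) = c22c ← matches
m3: inner = H(04 52 f0 c0) = f4 12; tag = H(6e 38 9a f4 12) = 1a2c
m4: inner = H(04 52 f0 b6) = f4 08; tag = H(6e 38 9a f4 08) = 102c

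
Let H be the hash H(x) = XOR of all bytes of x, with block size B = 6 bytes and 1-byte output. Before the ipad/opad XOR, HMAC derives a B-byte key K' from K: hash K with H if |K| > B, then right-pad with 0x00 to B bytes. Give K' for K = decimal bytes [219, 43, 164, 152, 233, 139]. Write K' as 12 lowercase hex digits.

Key decimal bytes [219, 43, 164, 152, 233, 139] = db 2b a4 98 e9 8b is exactly B = 6 bytes: K' = db 2b a4 98 e9 8b.

db2ba498e98b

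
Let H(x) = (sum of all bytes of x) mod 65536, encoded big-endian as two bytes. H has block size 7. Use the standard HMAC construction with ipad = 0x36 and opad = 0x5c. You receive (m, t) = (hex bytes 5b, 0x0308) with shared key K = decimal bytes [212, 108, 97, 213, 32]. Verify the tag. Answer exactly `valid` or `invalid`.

Key decimal bytes [212, 108, 97, 213, 32] = d4 6c 61 d5 20 is 5 bytes ≤ B = 7; zero-pad to 7 bytes: K' = d4 6c 61 d5 20 00 00.
K' ⊕ ipad = e2 5a 57 e3 16 36 36; K' ⊕ opad = 88 30 3d 89 7c 5c 5c.
Inner hash: sum = 226+90+87+227+22+54+54+91 = 851 → 03 53.
Outer hash (recomputed tag): sum = 136+48+61+137+124+92+92+3+83 = 776 → 03 08.
Recomputed tag = 0308; claimed = 0308 → match.

valid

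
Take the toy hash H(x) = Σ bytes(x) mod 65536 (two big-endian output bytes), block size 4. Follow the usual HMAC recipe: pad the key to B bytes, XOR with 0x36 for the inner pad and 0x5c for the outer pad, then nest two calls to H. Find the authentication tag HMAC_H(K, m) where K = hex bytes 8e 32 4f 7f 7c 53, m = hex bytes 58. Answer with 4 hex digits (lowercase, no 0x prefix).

Key hex bytes 8e 32 4f 7f 7c 53 is 6 bytes > B = 4, so hash it first: H(key) = 02 5d, then zero-pad to 4 bytes: K' = 02 5d 00 00.
K' ⊕ ipad = 34 6b 36 36.  K' ⊕ opad = 5e 01 5c 5c.
Inner input = (K'⊕ipad) ∥ m = 34 6b 36 36 ∥ 58.
Inner hash: sum = 52+107+54+54+88 = 355 → 01 63.
Outer input = (K'⊕opad) ∥ inner = 5e 01 5c 5c ∥ 01 63.
Outer hash (tag): sum = 94+1+92+92+1+99 = 379 → 01 7b.

017b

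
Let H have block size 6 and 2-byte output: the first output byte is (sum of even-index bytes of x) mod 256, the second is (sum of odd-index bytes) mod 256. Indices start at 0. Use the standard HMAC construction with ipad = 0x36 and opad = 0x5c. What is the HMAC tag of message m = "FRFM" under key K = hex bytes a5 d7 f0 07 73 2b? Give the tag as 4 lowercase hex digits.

Key hex bytes a5 d7 f0 07 73 2b is exactly B = 6 bytes: K' = a5 d7 f0 07 73 2b.
K' ⊕ ipad = 93 e1 c6 31 45 1d.  K' ⊕ opad = f9 8b ac 5b 2f 77.
Inner input = (K'⊕ipad) ∥ m = 93 e1 c6 31 45 1d ∥ 46 52 46 4d.
Inner hash: even-index sum = 554 mod 256 = 42; odd-index sum = 462 mod 256 = 206 → 2a ce.
Outer input = (K'⊕opad) ∥ inner = f9 8b ac 5b 2f 77 ∥ 2a ce.
Outer hash (tag): even-index sum = 510 mod 256 = 254; odd-index sum = 555 mod 256 = 43 → fe 2b.

fe2b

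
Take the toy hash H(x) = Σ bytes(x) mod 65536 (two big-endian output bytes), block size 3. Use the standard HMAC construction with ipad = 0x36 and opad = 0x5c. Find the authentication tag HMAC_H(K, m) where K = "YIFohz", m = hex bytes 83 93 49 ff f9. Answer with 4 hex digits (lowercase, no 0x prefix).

01f2

Key "YIFohz" = 59 49 46 6f 68 7a is 6 bytes > B = 3, so hash it first: H(key) = 02 39, then zero-pad to 3 bytes: K' = 02 39 00.
K' ⊕ ipad = 34 0f 36.  K' ⊕ opad = 5e 65 5c.
Inner input = (K'⊕ipad) ∥ m = 34 0f 36 ∥ 83 93 49 ff f9.
Inner hash: sum = 52+15+54+131+147+73+255+249 = 976 → 03 d0.
Outer input = (K'⊕opad) ∥ inner = 5e 65 5c ∥ 03 d0.
Outer hash (tag): sum = 94+101+92+3+208 = 498 → 01 f2.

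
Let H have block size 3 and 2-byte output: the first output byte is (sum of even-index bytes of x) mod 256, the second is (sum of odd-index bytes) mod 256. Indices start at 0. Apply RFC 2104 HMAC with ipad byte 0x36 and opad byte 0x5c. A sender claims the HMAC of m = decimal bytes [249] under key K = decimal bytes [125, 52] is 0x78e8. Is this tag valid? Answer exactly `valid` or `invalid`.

invalid

Key decimal bytes [125, 52] = 7d 34 is 2 bytes ≤ B = 3; zero-pad to 3 bytes: K' = 7d 34 00.
K' ⊕ ipad = 4b 02 36; K' ⊕ opad = 21 68 5c.
Inner hash: even-index sum = 129 mod 256 = 129; odd-index sum = 251 mod 256 = 251 → 81 fb.
Outer hash (recomputed tag): even-index sum = 376 mod 256 = 120; odd-index sum = 233 mod 256 = 233 → 78 e9.
Recomputed tag = 78e9; claimed = 78e8 → mismatch.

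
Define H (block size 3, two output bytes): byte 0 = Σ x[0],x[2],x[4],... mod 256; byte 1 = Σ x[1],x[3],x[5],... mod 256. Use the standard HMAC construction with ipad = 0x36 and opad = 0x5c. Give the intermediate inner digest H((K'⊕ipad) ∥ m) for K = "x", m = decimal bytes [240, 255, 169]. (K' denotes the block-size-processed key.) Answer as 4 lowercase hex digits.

Key "x" = 78 is 1 byte ≤ B = 3; zero-pad to 3 bytes: K' = 78 00 00.
K' ⊕ ipad = 4e 36 36.
Inner input = 4e 36 36 ∥ f0 ff a9.
Inner hash: even-index sum = 387 mod 256 = 131; odd-index sum = 463 mod 256 = 207 → 83 cf.

83cf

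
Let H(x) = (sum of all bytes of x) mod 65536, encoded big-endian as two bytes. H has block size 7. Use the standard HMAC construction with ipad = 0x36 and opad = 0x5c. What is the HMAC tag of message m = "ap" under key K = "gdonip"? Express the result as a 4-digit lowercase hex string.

Key "gdonip" = 67 64 6f 6e 69 70 is 6 bytes ≤ B = 7; zero-pad to 7 bytes: K' = 67 64 6f 6e 69 70 00.
K' ⊕ ipad = 51 52 59 58 5f 46 36.  K' ⊕ opad = 3b 38 33 32 35 2c 5c.
Inner input = (K'⊕ipad) ∥ m = 51 52 59 58 5f 46 36 ∥ 61 70.
Inner hash: sum = 81+82+89+88+95+70+54+97+112 = 768 → 03 00.
Outer input = (K'⊕opad) ∥ inner = 3b 38 33 32 35 2c 5c ∥ 03 00.
Outer hash (tag): sum = 59+56+51+50+53+44+92+3+0 = 408 → 01 98.

0198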